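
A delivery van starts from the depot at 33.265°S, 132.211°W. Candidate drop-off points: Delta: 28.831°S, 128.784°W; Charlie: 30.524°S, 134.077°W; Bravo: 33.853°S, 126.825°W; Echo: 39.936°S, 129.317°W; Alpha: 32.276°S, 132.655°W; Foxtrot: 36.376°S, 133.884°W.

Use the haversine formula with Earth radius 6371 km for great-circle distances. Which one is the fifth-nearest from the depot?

Distance to each, sorted:
Alpha: 117.5 km
Charlie: 352.0 km
Foxtrot: 378.1 km
Bravo: 503.3 km
Delta: 591.2 km
Echo: 785.4 km
The fifth-nearest is Delta at 591.2 km.

Delta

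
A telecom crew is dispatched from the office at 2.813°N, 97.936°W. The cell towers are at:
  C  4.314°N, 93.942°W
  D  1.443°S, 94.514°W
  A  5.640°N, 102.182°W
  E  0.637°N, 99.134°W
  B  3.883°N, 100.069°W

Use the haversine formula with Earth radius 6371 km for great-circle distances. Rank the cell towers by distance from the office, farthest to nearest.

D, A, C, E, B

Computing each great-circle distance from 2.813°N, 97.936°W:
D 1.443°S, 94.514°W: 607.2 km
A 5.640°N, 102.182°W: 566.1 km
C 4.314°N, 93.942°W: 473.6 km
E 0.637°N, 99.134°W: 276.2 km
B 3.883°N, 100.069°W: 265.0 km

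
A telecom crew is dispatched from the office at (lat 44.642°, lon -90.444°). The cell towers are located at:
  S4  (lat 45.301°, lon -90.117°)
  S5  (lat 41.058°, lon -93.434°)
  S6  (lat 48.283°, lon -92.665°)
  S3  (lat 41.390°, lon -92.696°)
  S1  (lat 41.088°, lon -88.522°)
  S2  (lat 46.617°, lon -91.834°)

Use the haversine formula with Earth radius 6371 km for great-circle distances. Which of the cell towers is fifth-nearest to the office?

Distance to each, sorted:
S4: 77.7 km
S2: 244.8 km
S3: 405.3 km
S1: 425.1 km
S6: 439.1 km
S5: 467.1 km
The fifth-nearest is S6 at 439.1 km.

S6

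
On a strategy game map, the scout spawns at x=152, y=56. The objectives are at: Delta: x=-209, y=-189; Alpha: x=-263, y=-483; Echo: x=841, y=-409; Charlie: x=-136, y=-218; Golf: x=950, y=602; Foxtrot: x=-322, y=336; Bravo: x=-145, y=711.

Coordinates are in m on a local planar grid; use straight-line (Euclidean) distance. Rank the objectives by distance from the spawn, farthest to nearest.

Golf, Echo, Bravo, Alpha, Foxtrot, Delta, Charlie

Distances from the spawn:
Golf x=950, y=602: 966.9 m
Echo x=841, y=-409: 831.2 m
Bravo x=-145, y=711: 719.2 m
Alpha x=-263, y=-483: 680.3 m
Foxtrot x=-322, y=336: 550.5 m
Delta x=-209, y=-189: 436.3 m
Charlie x=-136, y=-218: 397.5 m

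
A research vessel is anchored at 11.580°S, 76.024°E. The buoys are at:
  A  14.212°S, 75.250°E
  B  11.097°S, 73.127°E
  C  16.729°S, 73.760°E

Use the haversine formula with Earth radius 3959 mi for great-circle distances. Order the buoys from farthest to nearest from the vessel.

Distances from the vessel:
C 16.729°S, 73.760°E: 386.7 mi
B 11.097°S, 73.127°E: 199.1 mi
A 14.212°S, 75.250°E: 189.2 mi

C, B, A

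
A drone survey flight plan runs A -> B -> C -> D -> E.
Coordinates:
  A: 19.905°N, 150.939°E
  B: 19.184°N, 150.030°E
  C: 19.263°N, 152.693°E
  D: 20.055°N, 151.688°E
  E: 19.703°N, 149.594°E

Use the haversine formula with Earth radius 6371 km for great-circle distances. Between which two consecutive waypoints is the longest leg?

B–C

Leg distances:
A→B: 124.5 km
B→C: 279.7 km
C→D: 137.2 km
D→E: 222.4 km
The longest leg is B–C at 279.7 km.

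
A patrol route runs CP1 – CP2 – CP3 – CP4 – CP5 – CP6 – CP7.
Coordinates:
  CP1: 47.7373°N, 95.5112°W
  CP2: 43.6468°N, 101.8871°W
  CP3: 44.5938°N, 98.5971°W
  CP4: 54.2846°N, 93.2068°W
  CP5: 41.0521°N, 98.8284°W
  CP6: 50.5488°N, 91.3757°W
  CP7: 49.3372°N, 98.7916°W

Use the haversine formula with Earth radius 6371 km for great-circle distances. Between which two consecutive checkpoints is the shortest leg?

CP2–CP3

Leg distances:
CP1→CP2: 672.0 km
CP2→CP3: 282.9 km
CP3→CP4: 1145.1 km
CP4→CP5: 1529.2 km
CP5→CP6: 1202.3 km
CP6→CP7: 547.3 km
The shortest leg is CP2–CP3 at 282.9 km.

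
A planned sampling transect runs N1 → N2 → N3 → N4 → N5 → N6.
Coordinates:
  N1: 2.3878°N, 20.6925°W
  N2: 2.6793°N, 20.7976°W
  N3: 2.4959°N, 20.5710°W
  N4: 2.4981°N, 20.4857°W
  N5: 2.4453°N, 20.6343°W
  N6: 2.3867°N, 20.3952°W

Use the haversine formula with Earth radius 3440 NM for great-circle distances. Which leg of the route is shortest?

N3–N4

Leg distances:
N1→N2: 18.6 NM
N2→N3: 17.5 NM
N3→N4: 5.1 NM
N4→N5: 9.5 NM
N5→N6: 14.8 NM
The shortest leg is N3–N4 at 5.1 NM.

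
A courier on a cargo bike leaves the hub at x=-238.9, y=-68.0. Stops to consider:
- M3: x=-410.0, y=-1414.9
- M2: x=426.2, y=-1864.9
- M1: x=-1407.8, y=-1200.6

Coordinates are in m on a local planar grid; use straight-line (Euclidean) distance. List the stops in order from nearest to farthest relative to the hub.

M3, M1, M2

Computing each straight-line distance from x=-238.9, y=-68.0:
M3 x=-410.0, y=-1414.9: 1357.7 m
M1 x=-1407.8, y=-1200.6: 1627.6 m
M2 x=426.2, y=-1864.9: 1916.0 m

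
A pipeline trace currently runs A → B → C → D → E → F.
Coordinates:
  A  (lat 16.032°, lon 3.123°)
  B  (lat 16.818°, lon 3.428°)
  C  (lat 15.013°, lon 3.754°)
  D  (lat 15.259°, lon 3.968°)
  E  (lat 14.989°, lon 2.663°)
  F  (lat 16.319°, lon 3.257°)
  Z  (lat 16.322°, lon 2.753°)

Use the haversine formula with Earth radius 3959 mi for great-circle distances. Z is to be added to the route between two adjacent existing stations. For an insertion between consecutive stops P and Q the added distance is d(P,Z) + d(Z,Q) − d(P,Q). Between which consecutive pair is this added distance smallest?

between E and F

Added distance for inserting Z between each consecutive pair:
A–B: 30.1 mi
B–C: 42.1 mi
C–D: 199.3 mi
D–E: 112.5 mi
E–F: 25.7 mi
Smallest added distance is 25.7 mi, inserting between E and F.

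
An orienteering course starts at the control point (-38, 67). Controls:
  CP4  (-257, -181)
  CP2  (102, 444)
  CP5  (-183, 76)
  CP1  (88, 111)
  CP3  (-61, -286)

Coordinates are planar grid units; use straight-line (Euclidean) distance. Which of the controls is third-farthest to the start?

Distances from the start ((-38, 67)):
CP2: 402.2
CP3: 353.7
CP4: 330.9
CP5: 145.3
CP1: 133.5
The third-farthest is CP4 at 330.9.

CP4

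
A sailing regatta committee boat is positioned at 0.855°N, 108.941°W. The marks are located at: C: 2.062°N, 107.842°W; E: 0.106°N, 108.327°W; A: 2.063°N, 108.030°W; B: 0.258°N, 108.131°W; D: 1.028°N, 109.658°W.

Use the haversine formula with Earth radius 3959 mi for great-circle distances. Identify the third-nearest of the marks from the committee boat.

Distance to each, sorted:
D: 51.0 mi
E: 66.9 mi
B: 69.5 mi
A: 104.5 mi
C: 112.8 mi
The third-nearest is B at 69.5 mi.

B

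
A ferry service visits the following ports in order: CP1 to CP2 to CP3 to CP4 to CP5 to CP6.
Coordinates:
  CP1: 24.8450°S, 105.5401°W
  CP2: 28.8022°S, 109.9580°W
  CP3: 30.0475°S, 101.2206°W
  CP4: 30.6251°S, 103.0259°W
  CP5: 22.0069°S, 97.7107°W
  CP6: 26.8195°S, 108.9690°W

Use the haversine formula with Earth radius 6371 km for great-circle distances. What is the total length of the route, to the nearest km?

4016 km

Leg distances:
CP1→CP2: 621.0 km  (cumulative 621.0 km)
CP2→CP3: 857.3 km  (cumulative 1478.3 km)
CP3→CP4: 184.8 km  (cumulative 1663.0 km)
CP4→CP5: 1094.5 km  (cumulative 2757.6 km)
CP5→CP6: 1258.5 km  (cumulative 4016.1 km)
Total route length ≈ 4016 km.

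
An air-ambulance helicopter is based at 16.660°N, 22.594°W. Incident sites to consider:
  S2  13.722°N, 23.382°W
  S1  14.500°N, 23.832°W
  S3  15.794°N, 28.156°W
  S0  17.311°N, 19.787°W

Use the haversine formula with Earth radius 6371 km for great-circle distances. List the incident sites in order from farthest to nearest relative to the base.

Computing each great-circle distance from 16.660°N, 22.594°W:
S3 15.794°N, 28.156°W: 601.6 km
S2 13.722°N, 23.382°W: 337.5 km
S0 17.311°N, 19.787°W: 307.2 km
S1 14.500°N, 23.832°W: 274.3 km

S3, S2, S0, S1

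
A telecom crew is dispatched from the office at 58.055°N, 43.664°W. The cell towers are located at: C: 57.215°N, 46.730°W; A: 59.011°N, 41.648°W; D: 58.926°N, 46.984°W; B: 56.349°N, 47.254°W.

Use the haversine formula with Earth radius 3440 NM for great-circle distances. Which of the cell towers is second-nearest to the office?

C

Distance to each, sorted:
A: 85.4 NM
C: 110.7 NM
D: 116.5 NM
B: 155.3 NM
The second-nearest is C at 110.7 NM.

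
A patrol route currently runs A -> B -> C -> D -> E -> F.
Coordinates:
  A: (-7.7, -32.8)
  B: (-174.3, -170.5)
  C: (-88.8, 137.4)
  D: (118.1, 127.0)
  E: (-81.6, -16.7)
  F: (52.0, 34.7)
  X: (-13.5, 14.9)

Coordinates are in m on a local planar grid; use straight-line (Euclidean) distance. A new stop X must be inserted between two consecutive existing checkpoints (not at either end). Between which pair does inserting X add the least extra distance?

between E and F

Added distance for inserting X between each consecutive pair:
A–B: 77.3 m
B–C: 69.7 m
C–D: 109.5 m
D–E: 1.9 m
E–F: 0.4 m
Smallest added distance is 0.4 m, inserting between E and F.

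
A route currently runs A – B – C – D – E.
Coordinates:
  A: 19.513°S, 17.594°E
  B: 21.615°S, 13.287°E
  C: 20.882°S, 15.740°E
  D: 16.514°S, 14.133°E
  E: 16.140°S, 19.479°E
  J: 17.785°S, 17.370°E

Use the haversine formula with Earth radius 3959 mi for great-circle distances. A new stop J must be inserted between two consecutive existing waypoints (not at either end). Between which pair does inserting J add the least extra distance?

Added distance for inserting J between each consecutive pair:
A–B: 181.0 mi
B–C: 447.9 mi
C–D: 150.4 mi
D–E: 55.5 mi
Smallest added distance is 55.5 mi, inserting between D and E.

between D and E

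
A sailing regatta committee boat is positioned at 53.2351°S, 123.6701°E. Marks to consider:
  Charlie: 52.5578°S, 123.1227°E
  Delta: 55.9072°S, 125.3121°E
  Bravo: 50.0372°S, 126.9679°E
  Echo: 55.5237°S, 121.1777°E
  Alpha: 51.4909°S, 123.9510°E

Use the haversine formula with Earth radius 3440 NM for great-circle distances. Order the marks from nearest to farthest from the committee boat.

Charlie, Alpha, Echo, Delta, Bravo

Distance from the committee boat at 53.2351°S, 123.6701°E to each:
Charlie 52.5578°S, 123.1227°E: 45.2 NM
Alpha 51.4909°S, 123.9510°E: 105.2 NM
Echo 55.5237°S, 121.1777°E: 162.7 NM
Delta 55.9072°S, 125.3121°E: 170.3 NM
Bravo 50.0372°S, 126.9679°E: 227.9 NM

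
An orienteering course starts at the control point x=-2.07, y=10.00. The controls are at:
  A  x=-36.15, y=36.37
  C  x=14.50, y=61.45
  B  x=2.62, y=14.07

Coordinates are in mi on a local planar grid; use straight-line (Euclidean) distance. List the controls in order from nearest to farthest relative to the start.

B, A, C

Distance from the start at x=-2.07, y=10.00 to each:
B x=2.62, y=14.07: 6.2 mi
A x=-36.15, y=36.37: 43.1 mi
C x=14.50, y=61.45: 54.1 mi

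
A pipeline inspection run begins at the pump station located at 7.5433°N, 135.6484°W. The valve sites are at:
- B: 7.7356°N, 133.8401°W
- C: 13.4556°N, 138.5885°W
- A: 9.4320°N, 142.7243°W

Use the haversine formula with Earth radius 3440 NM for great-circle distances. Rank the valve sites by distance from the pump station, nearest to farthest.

B, C, A

Computing each great-circle distance from 7.5433°N, 135.6484°W:
B 7.7356°N, 133.8401°W: 108.2 NM
C 13.4556°N, 138.5885°W: 395.1 NM
A 9.4320°N, 142.7243°W: 435.2 NM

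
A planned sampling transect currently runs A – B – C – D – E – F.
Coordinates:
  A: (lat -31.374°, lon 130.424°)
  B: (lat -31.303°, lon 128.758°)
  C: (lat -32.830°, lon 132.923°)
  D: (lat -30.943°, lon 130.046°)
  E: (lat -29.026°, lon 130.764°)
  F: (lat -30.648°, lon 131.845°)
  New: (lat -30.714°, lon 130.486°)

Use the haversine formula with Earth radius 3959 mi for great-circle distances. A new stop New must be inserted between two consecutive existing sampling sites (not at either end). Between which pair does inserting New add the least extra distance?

Added distance for inserting New between each consecutive pair:
A–B: 57.4 mi
B–C: 49.0 mi
C–D: 21.9 mi
D–E: 9.1 mi
E–F: 69.3 mi
Smallest added distance is 9.1 mi, inserting between D and E.

between D and E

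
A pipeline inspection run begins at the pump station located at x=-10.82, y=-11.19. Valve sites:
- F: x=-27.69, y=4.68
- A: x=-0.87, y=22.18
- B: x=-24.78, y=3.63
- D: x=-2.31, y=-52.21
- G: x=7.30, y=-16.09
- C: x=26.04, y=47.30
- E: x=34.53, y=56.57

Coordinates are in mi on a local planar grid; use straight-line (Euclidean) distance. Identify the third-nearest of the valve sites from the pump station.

F

Distance to each, sorted:
G: 18.8 mi
B: 20.4 mi
F: 23.2 mi
A: 34.8 mi
D: 41.9 mi
C: 69.1 mi
E: 81.5 mi
The third-nearest is F at 23.2 mi.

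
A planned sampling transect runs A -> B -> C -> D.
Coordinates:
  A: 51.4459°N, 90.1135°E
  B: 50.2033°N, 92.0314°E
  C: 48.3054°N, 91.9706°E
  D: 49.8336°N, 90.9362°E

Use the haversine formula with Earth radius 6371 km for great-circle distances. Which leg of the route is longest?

Leg distances:
A→B: 193.0 km
B→C: 211.1 km
C→D: 185.9 km
The longest leg is B–C at 211.1 km.

B–C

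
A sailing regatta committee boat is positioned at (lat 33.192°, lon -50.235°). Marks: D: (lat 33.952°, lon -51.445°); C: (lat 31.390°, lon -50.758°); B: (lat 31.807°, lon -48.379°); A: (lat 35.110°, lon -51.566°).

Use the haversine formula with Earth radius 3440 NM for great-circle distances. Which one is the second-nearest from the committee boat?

Distance to each, sorted:
D: 75.8 NM
C: 111.4 NM
B: 125.5 NM
A: 132.8 NM
The second-nearest is C at 111.4 NM.

C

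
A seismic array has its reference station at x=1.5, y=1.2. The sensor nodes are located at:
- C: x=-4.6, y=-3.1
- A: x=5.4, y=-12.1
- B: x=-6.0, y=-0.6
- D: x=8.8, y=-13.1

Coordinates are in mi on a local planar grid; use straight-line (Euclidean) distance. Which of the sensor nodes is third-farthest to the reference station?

B

Distance to each, sorted:
D: 16.1 mi
A: 13.9 mi
B: 7.7 mi
C: 7.5 mi
The third-farthest is B at 7.7 mi.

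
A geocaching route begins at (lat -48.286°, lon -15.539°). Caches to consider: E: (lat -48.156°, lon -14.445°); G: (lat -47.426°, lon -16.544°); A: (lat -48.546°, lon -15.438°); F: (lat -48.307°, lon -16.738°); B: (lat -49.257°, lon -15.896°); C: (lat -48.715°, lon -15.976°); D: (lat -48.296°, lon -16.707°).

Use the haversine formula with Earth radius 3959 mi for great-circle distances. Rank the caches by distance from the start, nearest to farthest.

Distance from the start at (lat -48.286°, lon -15.539°) to each:
A (lat -48.546°, lon -15.438°): 18.6 mi
C (lat -48.715°, lon -15.976°): 35.8 mi
E (lat -48.156°, lon -14.445°): 51.2 mi
D (lat -48.296°, lon -16.707°): 53.7 mi
F (lat -48.307°, lon -16.738°): 55.1 mi
B (lat -49.257°, lon -15.896°): 69.0 mi
G (lat -47.426°, lon -16.544°): 75.5 mi

A, C, E, D, F, B, G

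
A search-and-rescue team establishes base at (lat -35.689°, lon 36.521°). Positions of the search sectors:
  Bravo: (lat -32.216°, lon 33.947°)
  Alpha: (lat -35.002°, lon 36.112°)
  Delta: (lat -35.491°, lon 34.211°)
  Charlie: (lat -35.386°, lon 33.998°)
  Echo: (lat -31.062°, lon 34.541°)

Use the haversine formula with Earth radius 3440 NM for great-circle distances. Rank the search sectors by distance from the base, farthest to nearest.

Distances from the base:
Echo (lat -31.062°, lon 34.541°): 295.0 NM
Bravo (lat -32.216°, lon 33.947°): 244.7 NM
Charlie (lat -35.386°, lon 33.998°): 124.6 NM
Delta (lat -35.491°, lon 34.211°): 113.4 NM
Alpha (lat -35.002°, lon 36.112°): 45.9 NM

Echo, Bravo, Charlie, Delta, Alpha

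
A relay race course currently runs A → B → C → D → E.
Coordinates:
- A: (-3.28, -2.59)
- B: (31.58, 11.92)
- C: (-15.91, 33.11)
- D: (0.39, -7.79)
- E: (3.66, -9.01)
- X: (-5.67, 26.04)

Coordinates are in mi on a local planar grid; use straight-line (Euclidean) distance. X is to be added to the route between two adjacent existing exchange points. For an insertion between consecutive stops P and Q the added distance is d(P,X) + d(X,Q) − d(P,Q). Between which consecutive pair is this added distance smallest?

between B and C

Added distance for inserting X between each consecutive pair:
A–B: 30.8 mi
B–C: 0.3 mi
C–D: 2.8 mi
D–E: 67.1 mi
Smallest added distance is 0.3 mi, inserting between B and C.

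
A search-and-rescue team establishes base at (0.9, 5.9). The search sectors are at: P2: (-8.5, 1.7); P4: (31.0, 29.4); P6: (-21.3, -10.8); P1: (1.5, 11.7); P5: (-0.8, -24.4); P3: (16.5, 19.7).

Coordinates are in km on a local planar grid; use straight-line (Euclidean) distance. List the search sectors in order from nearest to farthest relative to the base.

P1, P2, P3, P6, P5, P4

Distances from the base:
P1 (1.5, 11.7): 5.8 km
P2 (-8.5, 1.7): 10.3 km
P3 (16.5, 19.7): 20.8 km
P6 (-21.3, -10.8): 27.8 km
P5 (-0.8, -24.4): 30.3 km
P4 (31.0, 29.4): 38.2 km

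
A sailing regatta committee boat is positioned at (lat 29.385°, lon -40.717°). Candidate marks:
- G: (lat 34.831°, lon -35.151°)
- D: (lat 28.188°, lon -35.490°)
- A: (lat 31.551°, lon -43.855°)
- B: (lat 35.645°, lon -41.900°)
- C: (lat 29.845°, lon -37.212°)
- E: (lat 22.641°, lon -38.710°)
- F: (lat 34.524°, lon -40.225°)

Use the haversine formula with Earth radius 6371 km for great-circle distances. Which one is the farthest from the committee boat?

Distance to each, sorted:
G: 800.6 km
E: 776.2 km
B: 704.8 km
F: 573.3 km
D: 526.4 km
A: 385.3 km
C: 342.6 km
The farthest is G at 800.6 km.

G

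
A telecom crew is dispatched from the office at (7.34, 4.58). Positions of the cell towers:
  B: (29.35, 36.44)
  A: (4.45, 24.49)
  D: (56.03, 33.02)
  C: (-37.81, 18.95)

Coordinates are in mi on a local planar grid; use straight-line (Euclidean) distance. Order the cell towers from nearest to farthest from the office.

Distances from the office:
A (4.45, 24.49): 20.1 mi
B (29.35, 36.44): 38.7 mi
C (-37.81, 18.95): 47.4 mi
D (56.03, 33.02): 56.4 mi

A, B, C, D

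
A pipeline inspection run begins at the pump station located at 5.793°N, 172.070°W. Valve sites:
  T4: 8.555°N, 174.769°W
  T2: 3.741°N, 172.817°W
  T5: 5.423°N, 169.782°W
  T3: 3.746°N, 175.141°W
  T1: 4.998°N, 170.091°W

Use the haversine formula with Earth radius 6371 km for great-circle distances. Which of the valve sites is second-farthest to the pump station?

T3

Distances from the pump station (5.793°N, 172.070°W):
T4: 427.7 km
T3: 409.4 km
T5: 256.5 km
T2: 242.7 km
T1: 236.2 km
The second-farthest is T3 at 409.4 km.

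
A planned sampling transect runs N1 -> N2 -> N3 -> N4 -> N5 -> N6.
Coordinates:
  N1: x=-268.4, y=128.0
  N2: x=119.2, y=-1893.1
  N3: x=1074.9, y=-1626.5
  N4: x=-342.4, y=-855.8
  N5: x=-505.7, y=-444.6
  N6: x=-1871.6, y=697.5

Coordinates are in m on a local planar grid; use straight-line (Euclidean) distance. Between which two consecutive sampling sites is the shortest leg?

N4–N5

Leg distances:
N1→N2: 2057.9 m
N2→N3: 992.2 m
N3→N4: 1613.3 m
N4→N5: 442.4 m
N5→N6: 1780.5 m
The shortest leg is N4–N5 at 442.4 m.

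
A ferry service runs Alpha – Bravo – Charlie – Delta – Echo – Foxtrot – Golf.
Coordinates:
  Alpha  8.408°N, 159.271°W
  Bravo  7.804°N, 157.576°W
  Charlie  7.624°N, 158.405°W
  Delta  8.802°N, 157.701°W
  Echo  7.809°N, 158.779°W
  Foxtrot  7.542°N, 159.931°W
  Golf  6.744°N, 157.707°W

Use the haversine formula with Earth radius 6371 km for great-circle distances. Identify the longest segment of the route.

Foxtrot–Golf

Leg distances:
Alpha→Bravo: 198.3 km
Bravo→Charlie: 93.5 km
Charlie→Delta: 152.2 km
Delta→Echo: 162.0 km
Echo→Foxtrot: 130.4 km
Foxtrot→Golf: 260.9 km
The longest leg is Foxtrot–Golf at 260.9 km.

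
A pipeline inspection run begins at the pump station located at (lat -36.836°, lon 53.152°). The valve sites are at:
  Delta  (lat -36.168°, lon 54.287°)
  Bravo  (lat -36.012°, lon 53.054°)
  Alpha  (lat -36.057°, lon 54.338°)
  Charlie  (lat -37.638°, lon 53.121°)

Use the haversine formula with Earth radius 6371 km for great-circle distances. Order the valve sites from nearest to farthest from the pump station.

Charlie, Bravo, Delta, Alpha

Computing each great-circle distance from (lat -36.836°, lon 53.152°):
Charlie (lat -37.638°, lon 53.121°): 89.2 km
Bravo (lat -36.012°, lon 53.054°): 92.0 km
Delta (lat -36.168°, lon 54.287°): 125.7 km
Alpha (lat -36.057°, lon 54.338°): 137.0 km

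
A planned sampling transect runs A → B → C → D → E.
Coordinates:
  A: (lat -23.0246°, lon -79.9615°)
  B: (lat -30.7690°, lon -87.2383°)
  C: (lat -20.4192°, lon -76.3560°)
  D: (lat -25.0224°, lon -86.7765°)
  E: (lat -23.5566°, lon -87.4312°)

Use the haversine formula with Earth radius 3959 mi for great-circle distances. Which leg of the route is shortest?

Leg distances:
A→B: 697.7 mi
B→C: 984.4 mi
C→D: 736.0 mi
D→E: 109.4 mi
The shortest leg is D–E at 109.4 mi.

D–E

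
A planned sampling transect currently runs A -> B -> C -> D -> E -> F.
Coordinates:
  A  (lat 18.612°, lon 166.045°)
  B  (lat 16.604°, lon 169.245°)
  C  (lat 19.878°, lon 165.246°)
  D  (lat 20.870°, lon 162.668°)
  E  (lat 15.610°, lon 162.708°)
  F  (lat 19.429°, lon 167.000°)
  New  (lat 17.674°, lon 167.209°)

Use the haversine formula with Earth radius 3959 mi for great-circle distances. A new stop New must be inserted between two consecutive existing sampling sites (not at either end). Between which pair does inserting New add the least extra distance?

Added distance for inserting New between each consecutive pair:
A–B: 1.3 mi
B–C: 6.2 mi
C–D: 388.1 mi
D–E: 336.3 mi
E–F: 65.6 mi
Smallest added distance is 1.3 mi, inserting between A and B.

between A and B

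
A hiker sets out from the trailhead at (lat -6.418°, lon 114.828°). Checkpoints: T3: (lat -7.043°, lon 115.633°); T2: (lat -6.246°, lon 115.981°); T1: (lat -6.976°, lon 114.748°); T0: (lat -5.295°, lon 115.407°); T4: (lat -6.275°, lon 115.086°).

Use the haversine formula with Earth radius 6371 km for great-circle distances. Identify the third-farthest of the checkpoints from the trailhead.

Distances from the trailhead ((lat -6.418°, lon 114.828°)):
T0: 140.3 km
T2: 128.9 km
T3: 112.8 km
T1: 62.7 km
T4: 32.6 km
The third-farthest is T3 at 112.8 km.

T3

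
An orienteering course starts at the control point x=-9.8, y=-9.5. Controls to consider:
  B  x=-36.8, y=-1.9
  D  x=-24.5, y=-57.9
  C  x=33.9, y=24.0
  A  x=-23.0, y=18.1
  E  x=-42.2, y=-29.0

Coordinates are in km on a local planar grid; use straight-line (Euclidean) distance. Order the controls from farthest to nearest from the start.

Distances from the start:
C x=33.9, y=24.0: 55.1 km
D x=-24.5, y=-57.9: 50.6 km
E x=-42.2, y=-29.0: 37.8 km
A x=-23.0, y=18.1: 30.6 km
B x=-36.8, y=-1.9: 28.0 km

C, D, E, A, B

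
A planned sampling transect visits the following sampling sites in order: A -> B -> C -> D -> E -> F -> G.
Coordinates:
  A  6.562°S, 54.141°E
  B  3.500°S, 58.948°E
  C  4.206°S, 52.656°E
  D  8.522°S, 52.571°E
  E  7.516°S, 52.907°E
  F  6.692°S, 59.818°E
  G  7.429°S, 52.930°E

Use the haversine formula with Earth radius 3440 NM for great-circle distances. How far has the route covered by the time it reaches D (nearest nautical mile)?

980 NM

Leg distances:
A→B: 341.2 NM  (cumulative 341.2 NM)
B→C: 379.3 NM  (cumulative 720.5 NM)
C→D: 259.2 NM  (cumulative 979.7 NM)
Cumulative distance at D ≈ 980 NM.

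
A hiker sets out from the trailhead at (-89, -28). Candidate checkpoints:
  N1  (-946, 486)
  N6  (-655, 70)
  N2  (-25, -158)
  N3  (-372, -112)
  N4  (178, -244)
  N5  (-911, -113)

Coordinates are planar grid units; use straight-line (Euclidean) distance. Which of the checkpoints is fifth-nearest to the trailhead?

Distances from the trailhead ((-89, -28)):
N2: 144.9
N3: 295.2
N4: 343.4
N6: 574.4
N5: 826.4
N1: 999.3
The fifth-nearest is N5 at 826.4.

N5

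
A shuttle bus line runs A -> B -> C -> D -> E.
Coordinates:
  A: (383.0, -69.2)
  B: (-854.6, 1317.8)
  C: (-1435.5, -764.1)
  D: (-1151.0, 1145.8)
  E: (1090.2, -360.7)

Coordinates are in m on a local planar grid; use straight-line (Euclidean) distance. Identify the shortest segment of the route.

A–B

Leg distances:
A→B: 1858.9 m
B→C: 2161.4 m
C→D: 1931.0 m
D→E: 2700.5 m
The shortest leg is A–B at 1858.9 m.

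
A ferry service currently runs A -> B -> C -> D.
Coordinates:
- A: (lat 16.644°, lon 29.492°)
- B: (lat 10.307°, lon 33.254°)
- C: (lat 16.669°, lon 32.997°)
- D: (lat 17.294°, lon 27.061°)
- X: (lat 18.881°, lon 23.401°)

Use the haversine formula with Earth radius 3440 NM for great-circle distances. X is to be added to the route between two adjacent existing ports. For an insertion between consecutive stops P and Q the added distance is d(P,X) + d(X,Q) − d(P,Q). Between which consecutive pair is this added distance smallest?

Added distance for inserting X between each consecutive pair:
A–B: 703.3 NM
B–C: 951.5 NM
C–D: 451.1 NM
Smallest added distance is 451.1 NM, inserting between C and D.

between C and D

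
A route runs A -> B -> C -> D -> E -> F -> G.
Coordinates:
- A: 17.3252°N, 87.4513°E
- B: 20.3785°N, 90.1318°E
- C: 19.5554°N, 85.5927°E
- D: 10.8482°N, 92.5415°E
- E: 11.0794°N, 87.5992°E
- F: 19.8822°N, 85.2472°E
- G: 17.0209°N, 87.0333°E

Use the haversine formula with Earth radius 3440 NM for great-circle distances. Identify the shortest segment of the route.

Leg distances:
A→B: 238.3 NM
B→C: 260.9 NM
C→D: 659.5 NM
D→E: 291.6 NM
E→F: 545.7 NM
F→G: 199.6 NM
The shortest leg is F–G at 199.6 NM.

F–G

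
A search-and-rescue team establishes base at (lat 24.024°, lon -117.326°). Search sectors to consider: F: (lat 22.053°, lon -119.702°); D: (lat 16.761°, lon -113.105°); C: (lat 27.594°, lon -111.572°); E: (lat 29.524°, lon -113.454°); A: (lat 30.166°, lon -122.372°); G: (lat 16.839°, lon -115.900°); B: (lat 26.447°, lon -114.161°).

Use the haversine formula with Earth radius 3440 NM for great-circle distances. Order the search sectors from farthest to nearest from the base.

Distance from the base at (lat 24.024°, lon -117.326°) to each:
D (lat 16.761°, lon -113.105°): 496.5 NM
A (lat 30.166°, lon -122.372°): 456.7 NM
G (lat 16.839°, lon -115.900°): 438.8 NM
E (lat 29.524°, lon -113.454°): 389.9 NM
C (lat 27.594°, lon -111.572°): 377.6 NM
B (lat 26.447°, lon -114.161°): 225.2 NM
F (lat 22.053°, lon -119.702°): 176.7 NM

D, A, G, E, C, B, F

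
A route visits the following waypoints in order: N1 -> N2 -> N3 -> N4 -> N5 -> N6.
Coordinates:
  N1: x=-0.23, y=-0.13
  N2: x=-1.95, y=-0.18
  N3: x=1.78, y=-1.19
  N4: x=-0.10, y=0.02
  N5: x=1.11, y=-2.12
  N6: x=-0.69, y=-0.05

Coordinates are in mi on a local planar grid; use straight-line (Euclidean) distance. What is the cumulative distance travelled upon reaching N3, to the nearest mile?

6 mi

Leg distances:
N1→N2: 1.7 mi  (cumulative 1.7 mi)
N2→N3: 3.9 mi  (cumulative 5.6 mi)
Cumulative distance at N3 ≈ 6 mi.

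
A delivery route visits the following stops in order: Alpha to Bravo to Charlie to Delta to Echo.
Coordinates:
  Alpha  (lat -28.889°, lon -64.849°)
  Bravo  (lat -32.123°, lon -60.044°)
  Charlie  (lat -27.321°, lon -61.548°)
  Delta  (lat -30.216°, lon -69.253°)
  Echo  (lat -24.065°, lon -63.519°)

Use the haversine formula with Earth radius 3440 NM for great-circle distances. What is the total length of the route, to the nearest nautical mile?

Leg distances:
Alpha→Bravo: 315.3 NM  (cumulative 315.3 NM)
Bravo→Charlie: 298.8 NM  (cumulative 614.1 NM)
Charlie→Delta: 441.0 NM  (cumulative 1055.2 NM)
Delta→Echo: 479.6 NM  (cumulative 1534.8 NM)
Total route length ≈ 1535 NM.

1535 NM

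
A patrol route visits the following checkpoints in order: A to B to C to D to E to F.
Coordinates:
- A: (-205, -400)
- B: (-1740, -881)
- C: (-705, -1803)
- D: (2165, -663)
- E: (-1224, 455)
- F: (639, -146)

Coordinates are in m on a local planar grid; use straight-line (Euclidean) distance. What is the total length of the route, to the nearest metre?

Leg distances:
A→B: 1608.6 m  (cumulative 1608.6 m)
B→C: 1386.1 m  (cumulative 2994.7 m)
C→D: 3088.1 m  (cumulative 6082.8 m)
D→E: 3568.6 m  (cumulative 9651.5 m)
E→F: 1957.5 m  (cumulative 11609.0 m)
Total route length ≈ 11609 m.

11609 m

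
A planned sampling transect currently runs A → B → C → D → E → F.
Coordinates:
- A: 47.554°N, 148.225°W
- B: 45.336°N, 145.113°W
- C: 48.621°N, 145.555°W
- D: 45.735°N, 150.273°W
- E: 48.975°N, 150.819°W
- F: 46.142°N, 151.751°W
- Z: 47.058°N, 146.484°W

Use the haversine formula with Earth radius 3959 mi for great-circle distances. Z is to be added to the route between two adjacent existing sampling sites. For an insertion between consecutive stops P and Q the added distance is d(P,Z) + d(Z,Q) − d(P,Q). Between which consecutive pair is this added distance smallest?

Added distance for inserting Z between each consecutive pair:
A–B: 11.2 mi
B–C: 24.2 mi
C–D: 20.6 mi
D–E: 217.2 mi
E–F: 297.5 mi
Smallest added distance is 11.2 mi, inserting between A and B.

between A and B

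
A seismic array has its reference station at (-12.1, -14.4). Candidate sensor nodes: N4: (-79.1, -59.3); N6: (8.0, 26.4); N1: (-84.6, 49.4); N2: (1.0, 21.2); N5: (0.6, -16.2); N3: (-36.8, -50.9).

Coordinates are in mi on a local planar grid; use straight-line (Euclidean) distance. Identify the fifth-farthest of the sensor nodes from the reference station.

N2

Distance to each, sorted:
N1: 96.6 mi
N4: 80.7 mi
N6: 45.5 mi
N3: 44.1 mi
N2: 37.9 mi
N5: 12.8 mi
The fifth-farthest is N2 at 37.9 mi.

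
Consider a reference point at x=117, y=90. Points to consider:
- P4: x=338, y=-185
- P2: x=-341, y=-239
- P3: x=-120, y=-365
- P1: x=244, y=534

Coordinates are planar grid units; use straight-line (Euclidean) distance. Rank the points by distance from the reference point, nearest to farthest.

Distance from the reference point at x=117, y=90 to each:
P4 x=338, y=-185: 352.8
P1 x=244, y=534: 461.8
P3 x=-120, y=-365: 513.0
P2 x=-341, y=-239: 563.9

P4, P1, P3, P2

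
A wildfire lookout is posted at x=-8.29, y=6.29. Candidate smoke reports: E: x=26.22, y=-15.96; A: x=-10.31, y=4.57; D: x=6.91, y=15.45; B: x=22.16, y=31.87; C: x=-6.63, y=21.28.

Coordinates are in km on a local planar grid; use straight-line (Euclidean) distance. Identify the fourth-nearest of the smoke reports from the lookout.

B

Distances from the lookout (x=-8.29, y=6.29):
A: 2.7 km
C: 15.1 km
D: 17.7 km
B: 39.8 km
E: 41.1 km
The fourth-nearest is B at 39.8 km.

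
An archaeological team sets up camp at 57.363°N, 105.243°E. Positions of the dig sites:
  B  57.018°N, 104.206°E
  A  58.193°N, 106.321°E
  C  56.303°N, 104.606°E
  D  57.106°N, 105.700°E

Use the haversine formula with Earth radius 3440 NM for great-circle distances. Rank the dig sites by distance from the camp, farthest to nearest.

C, A, B, D

Distances from the camp:
C 56.303°N, 104.606°E: 67.0 NM
A 58.193°N, 106.321°E: 60.6 NM
B 57.018°N, 104.206°E: 39.6 NM
D 57.106°N, 105.700°E: 21.4 NM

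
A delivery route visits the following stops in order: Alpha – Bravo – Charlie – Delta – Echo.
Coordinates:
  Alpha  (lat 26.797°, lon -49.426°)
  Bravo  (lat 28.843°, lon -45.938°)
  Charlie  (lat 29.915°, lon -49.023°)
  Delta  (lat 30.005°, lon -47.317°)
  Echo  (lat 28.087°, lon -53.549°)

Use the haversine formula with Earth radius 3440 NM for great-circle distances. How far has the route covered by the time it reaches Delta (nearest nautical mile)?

485 NM

Leg distances:
Alpha→Bravo: 222.2 NM  (cumulative 222.2 NM)
Bravo→Charlie: 173.8 NM  (cumulative 396.0 NM)
Charlie→Delta: 88.9 NM  (cumulative 484.9 NM)
Cumulative distance at Delta ≈ 485 NM.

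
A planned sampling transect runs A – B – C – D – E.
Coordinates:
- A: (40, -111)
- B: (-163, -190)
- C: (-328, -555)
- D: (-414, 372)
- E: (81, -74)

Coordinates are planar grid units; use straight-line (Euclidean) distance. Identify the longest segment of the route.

C–D

Leg distances:
A→B: 217.8
B→C: 400.6
C→D: 931.0
D→E: 666.3
The longest leg is C–D at 931.0.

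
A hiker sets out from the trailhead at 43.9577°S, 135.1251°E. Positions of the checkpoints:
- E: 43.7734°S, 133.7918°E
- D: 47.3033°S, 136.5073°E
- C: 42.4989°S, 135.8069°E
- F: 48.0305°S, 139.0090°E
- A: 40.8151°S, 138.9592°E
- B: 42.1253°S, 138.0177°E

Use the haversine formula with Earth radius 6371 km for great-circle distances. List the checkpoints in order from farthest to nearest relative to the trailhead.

F, A, D, B, C, E

Distances from the trailhead:
F 48.0305°S, 139.0090°E: 543.1 km
A 40.8151°S, 138.9592°E: 470.3 km
D 47.3033°S, 136.5073°E: 387.2 km
B 42.1253°S, 138.0177°E: 311.1 km
C 42.4989°S, 135.8069°E: 171.4 km
E 43.7734°S, 133.7918°E: 108.8 km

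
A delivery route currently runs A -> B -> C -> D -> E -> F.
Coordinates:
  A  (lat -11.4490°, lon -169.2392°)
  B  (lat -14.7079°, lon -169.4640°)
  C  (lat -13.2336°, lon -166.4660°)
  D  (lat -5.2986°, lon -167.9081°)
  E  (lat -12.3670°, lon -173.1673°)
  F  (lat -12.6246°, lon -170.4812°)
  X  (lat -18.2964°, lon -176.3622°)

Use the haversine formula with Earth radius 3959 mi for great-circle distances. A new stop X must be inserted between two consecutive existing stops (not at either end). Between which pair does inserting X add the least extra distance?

between E and F

Added distance for inserting X between each consecutive pair:
A–B: 964.8 mi
B–C: 1039.5 mi
C–D: 1251.9 mi
D–E: 919.6 mi
E–F: 833.5 mi
Smallest added distance is 833.5 mi, inserting between E and F.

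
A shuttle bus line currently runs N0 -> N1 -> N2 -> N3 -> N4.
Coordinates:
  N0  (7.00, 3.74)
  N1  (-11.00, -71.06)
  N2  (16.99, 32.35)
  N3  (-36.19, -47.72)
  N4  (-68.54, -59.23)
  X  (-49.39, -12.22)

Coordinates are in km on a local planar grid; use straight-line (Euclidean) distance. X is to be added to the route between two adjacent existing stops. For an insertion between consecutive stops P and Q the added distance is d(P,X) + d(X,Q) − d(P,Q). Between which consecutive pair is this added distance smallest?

between N2 and N3

Added distance for inserting X between each consecutive pair:
N0–N1: 51.9 km
N1–N2: 43.1 km
N2–N3: 21.7 km
N3–N4: 54.3 km
Smallest added distance is 21.7 km, inserting between N2 and N3.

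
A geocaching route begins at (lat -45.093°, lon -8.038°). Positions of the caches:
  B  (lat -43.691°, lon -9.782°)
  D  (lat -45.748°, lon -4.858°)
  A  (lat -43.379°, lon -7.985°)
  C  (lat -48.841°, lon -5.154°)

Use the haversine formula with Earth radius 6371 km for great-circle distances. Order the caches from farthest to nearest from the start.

Distances from the start:
C (lat -48.841°, lon -5.154°): 470.6 km
D (lat -45.748°, lon -4.858°): 258.6 km
B (lat -43.691°, lon -9.782°): 208.6 km
A (lat -43.379°, lon -7.985°): 190.6 km

C, D, B, A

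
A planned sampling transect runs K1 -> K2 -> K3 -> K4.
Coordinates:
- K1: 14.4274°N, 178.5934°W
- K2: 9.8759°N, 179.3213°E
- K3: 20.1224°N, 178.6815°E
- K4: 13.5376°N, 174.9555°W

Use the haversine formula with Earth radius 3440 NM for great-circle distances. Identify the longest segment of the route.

Leg distances:
K1→K2: 299.4 NM
K2→K3: 616.3 NM
K3→K4: 538.3 NM
The longest leg is K2–K3 at 616.3 NM.

K2–K3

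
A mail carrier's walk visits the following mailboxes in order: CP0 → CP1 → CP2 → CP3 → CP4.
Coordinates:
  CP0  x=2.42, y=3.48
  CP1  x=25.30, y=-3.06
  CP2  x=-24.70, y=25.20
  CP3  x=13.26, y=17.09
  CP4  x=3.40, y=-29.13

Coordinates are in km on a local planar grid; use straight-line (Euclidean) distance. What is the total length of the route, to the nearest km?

Leg distances:
CP0→CP1: 23.8 km  (cumulative 23.8 km)
CP1→CP2: 57.4 km  (cumulative 81.2 km)
CP2→CP3: 38.8 km  (cumulative 120.0 km)
CP3→CP4: 47.3 km  (cumulative 167.3 km)
Total route length ≈ 167 km.

167 km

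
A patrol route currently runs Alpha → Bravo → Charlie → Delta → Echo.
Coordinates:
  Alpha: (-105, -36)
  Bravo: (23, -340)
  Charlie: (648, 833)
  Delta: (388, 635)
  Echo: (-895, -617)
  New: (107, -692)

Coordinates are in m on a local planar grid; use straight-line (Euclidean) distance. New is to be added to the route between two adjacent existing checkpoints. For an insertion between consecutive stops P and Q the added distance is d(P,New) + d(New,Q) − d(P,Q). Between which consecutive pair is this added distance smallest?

Added distance for inserting New between each consecutive pair:
Alpha–Bravo: 721.4 m
Bravo–Charlie: 650.9 m
Charlie–Delta: 2647.7 m
Delta–Echo: 568.6 m
Smallest added distance is 568.6 m, inserting between Delta and Echo.

between Delta and Echo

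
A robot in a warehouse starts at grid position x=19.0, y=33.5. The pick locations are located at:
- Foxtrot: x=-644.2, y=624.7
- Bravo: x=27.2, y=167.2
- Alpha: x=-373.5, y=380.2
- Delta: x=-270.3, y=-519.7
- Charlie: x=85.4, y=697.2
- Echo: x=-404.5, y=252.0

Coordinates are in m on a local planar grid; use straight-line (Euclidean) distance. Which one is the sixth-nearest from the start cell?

Foxtrot

Distances from the start cell (x=19.0, y=33.5):
Bravo: 134.0 m
Echo: 476.5 m
Alpha: 523.7 m
Delta: 624.3 m
Charlie: 667.0 m
Foxtrot: 888.5 m
The sixth-nearest is Foxtrot at 888.5 m.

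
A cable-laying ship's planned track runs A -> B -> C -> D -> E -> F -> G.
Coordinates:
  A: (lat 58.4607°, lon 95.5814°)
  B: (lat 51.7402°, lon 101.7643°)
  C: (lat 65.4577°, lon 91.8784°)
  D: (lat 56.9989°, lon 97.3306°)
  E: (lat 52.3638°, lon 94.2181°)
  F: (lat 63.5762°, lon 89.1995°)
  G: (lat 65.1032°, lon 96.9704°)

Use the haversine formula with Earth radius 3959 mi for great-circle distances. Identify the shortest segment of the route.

Leg distances:
A→B: 524.3 mi
B→C: 1009.6 mi
C→D: 611.4 mi
D→E: 343.5 mi
E→F: 795.7 mi
F→G: 255.1 mi
The shortest leg is F–G at 255.1 mi.

F–G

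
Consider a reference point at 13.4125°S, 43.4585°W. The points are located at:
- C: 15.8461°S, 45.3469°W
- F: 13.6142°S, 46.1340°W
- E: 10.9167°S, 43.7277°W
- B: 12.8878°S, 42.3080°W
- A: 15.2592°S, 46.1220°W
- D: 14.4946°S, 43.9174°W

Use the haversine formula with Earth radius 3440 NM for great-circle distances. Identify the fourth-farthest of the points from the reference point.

E

Distance to each, sorted:
A: 190.5 NM
C: 182.7 NM
F: 156.7 NM
E: 150.7 NM
B: 74.3 NM
D: 70.3 NM
The fourth-farthest is E at 150.7 NM.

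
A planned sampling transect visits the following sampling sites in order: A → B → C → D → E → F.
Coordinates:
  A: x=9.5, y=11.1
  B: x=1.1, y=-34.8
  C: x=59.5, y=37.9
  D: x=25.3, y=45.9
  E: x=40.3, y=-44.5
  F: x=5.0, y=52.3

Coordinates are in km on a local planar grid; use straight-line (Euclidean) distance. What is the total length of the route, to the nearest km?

Leg distances:
A→B: 46.7 km  (cumulative 46.7 km)
B→C: 93.3 km  (cumulative 139.9 km)
C→D: 35.1 km  (cumulative 175.0 km)
D→E: 91.6 km  (cumulative 266.7 km)
E→F: 103.0 km  (cumulative 369.7 km)
Total route length ≈ 370 km.

370 km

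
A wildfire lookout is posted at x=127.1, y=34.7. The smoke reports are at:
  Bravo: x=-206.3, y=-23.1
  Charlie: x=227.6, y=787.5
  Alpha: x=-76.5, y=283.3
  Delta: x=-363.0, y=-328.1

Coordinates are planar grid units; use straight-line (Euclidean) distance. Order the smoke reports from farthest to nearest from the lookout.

Charlie, Delta, Bravo, Alpha

Distance from the lookout at x=127.1, y=34.7 to each:
Charlie x=227.6, y=787.5: 759.5
Delta x=-363.0, y=-328.1: 609.8
Bravo x=-206.3, y=-23.1: 338.4
Alpha x=-76.5, y=283.3: 321.3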